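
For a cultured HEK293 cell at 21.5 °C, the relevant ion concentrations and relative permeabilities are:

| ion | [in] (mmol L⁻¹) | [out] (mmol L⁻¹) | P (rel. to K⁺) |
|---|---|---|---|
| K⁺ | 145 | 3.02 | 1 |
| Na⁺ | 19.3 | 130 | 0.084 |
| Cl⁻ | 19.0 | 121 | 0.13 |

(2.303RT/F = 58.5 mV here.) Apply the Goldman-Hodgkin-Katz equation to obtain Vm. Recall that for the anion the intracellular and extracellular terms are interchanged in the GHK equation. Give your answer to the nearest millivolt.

-58 mV

Vm = 58.5 · log₁₀[(Σ P·[cation]ₒ + Σ P·[anion]ᵢ) / (Σ P·[cation]ᵢ + Σ P·[anion]ₒ)]
Numerator = 1×3.02 + 0.084×130 + 0.13×19.0 = 16.41
Denominator = 1×145 + 0.084×19.3 + 0.13×121 = 162.4
Vm = 58.5 · log₁₀(0.10108) = 58.5 × (-0.9953) = -58.23 mV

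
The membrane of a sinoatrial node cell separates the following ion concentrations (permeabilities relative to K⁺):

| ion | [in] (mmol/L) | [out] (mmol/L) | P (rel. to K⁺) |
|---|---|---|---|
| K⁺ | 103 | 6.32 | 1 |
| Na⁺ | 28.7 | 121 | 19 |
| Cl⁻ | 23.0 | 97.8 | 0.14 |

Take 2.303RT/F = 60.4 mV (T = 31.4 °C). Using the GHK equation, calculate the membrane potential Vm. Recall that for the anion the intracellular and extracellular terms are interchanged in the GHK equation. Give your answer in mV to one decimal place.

32.8 mV

Vm = 60.4 · log₁₀[(Σ P·[cation]ₒ + Σ P·[anion]ᵢ) / (Σ P·[cation]ᵢ + Σ P·[anion]ₒ)]
Numerator = 1×6.32 + 19×121 + 0.14×23.0 = 2309
Denominator = 1×103 + 19×28.7 + 0.14×97.8 = 662
Vm = 60.4 · log₁₀(3.4873) = 60.4 × (0.5425) = 32.77 mV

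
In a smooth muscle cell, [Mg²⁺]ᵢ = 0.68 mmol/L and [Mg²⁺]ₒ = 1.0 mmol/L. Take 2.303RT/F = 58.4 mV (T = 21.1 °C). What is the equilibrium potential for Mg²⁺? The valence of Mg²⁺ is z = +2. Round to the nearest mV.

5 mV

E = (58.4/z) · log₁₀([Mg²⁺]_out/[Mg²⁺]_in) with z = +2.
= (58.4/2) · log₁₀(1.0/0.68) = 29.20 · log₁₀(1.471)
= 29.20 · (0.1675) = 4.89 mV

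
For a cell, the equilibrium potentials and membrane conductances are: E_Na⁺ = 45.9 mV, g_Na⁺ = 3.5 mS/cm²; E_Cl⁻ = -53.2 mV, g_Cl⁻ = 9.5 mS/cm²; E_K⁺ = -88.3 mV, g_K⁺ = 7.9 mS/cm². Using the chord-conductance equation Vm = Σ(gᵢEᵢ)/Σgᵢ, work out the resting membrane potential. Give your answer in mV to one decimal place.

-49.9 mV

Σ gᵢEᵢ = 3.5·(45.9) + 9.5·(-53.2) + 7.9·(-88.3) = -1042.32
Σ gᵢ = 3.5 + 9.5 + 7.9 = 20.9
Vm = -1042.32 / 20.9 = -49.87 mV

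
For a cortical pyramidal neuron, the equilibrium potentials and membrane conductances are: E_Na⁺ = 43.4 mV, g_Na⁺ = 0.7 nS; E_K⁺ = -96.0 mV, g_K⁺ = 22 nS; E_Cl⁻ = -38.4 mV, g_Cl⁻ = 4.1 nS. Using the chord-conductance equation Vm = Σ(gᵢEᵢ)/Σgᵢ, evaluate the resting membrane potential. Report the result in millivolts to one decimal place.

Σ gᵢEᵢ = 0.7·(43.4) + 22·(-96.0) + 4.1·(-38.4) = -2239.06
Σ gᵢ = 0.7 + 22 + 4.1 = 26.8
Vm = -2239.06 / 26.8 = -83.55 mV

-83.5 mV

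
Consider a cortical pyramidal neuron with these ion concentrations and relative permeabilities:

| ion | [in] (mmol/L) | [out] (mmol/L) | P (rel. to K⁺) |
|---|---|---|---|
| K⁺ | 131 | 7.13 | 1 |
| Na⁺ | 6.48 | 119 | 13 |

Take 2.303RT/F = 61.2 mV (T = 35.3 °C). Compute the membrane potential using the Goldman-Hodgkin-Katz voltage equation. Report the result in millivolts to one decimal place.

Vm = 61.2 · log₁₀[(Σ P·[cation]ₒ + Σ P·[anion]ᵢ) / (Σ P·[cation]ᵢ + Σ P·[anion]ₒ)]
Numerator = 1×7.13 + 13×119 = 1554
Denominator = 1×131 + 13×6.48 = 215.2
Vm = 61.2 · log₁₀(7.2205) = 61.2 × (0.8586) = 52.54 mV

52.5 mV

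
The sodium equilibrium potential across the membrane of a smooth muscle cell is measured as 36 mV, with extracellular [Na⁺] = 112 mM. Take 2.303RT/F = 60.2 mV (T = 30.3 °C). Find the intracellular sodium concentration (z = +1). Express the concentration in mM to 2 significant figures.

Nernst: E = (60.2/1) · log₁₀([out]/[in]), so log₁₀([out]/[in]) = 36.0 × 1 / 60.2 = 0.5980.
[out]/[in] = 10^(0.5980) = 3.963.
[in] = 112 / 3.963 = 28.26 mM.

28 mM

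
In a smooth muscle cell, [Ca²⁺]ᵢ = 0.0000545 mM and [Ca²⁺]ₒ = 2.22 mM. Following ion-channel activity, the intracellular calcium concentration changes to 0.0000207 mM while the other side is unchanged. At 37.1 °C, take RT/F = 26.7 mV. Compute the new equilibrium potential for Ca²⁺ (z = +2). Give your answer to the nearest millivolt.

155 mV

After the shift: [Ca²⁺]_out = 2.22, [Ca²⁺]_in = 0.0000207 mM.
E_new = (26.7/2)·ln(2.22/0.0000207) = 13.35 · (11.5829) = 154.63 mV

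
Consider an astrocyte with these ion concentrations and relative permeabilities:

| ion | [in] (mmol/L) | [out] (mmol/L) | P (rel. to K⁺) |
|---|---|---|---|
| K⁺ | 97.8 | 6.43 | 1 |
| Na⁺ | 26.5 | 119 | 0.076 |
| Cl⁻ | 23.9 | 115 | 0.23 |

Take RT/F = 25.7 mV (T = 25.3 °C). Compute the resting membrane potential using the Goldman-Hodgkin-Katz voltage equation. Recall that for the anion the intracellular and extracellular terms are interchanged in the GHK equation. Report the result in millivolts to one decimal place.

Vm = 25.7 · ln[(Σ P·[cation]ₒ + Σ P·[anion]ᵢ) / (Σ P·[cation]ᵢ + Σ P·[anion]ₒ)]
Numerator = 1×6.43 + 0.076×119 + 0.23×23.9 = 20.97
Denominator = 1×97.8 + 0.076×26.5 + 0.23×115 = 126.3
Vm = 25.7 · ln(0.16609) = 25.7 × (-1.7952) = -46.14 mV

-46.1 mV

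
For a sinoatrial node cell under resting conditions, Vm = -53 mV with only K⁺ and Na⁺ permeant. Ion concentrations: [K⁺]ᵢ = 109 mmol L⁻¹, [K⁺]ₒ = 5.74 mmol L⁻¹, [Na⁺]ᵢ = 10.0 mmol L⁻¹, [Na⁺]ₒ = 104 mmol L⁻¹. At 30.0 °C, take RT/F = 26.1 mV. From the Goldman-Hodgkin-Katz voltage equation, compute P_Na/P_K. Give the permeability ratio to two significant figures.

Let α = P_Na/P_K. GHK: Vm = 26.1·ln[(Kₒ + α·Naₒ)/(Kᵢ + α·Naᵢ)].
e^(Vm/26.1) = e^(-53.0/26.1) = 0.13125
So 0.13125·(Kᵢ + α·Naᵢ) = Kₒ + α·Naₒ → α = (0.13125·109.0 − 5.74) / (104.0 − 0.13125·10.0)
α = (14.31 − 5.74) / (104.0 − 1.313) = 8.566/102.7 = 0.08342

0.083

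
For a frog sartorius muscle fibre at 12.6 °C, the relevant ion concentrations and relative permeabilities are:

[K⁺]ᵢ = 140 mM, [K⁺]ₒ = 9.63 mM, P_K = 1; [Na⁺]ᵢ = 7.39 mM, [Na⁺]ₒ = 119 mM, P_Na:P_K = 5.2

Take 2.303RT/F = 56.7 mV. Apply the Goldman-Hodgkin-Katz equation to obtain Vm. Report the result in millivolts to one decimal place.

31.0 mV

Vm = 56.7 · log₁₀[(Σ P·[cation]ₒ + Σ P·[anion]ᵢ) / (Σ P·[cation]ᵢ + Σ P·[anion]ₒ)]
Numerator = 1×9.63 + 5.2×119 = 628.4
Denominator = 1×140 + 5.2×7.39 = 178.4
Vm = 56.7 · log₁₀(3.522) = 56.7 × (0.5468) = 31.00 mV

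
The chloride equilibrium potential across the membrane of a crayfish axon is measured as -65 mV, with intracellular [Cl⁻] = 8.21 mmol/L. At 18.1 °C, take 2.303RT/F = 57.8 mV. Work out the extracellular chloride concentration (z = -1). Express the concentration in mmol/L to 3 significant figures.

Nernst: E = (57.8/-1) · log₁₀([out]/[in]), so log₁₀([out]/[in]) = -65.0 × -1 / 57.8 = 1.1246.
[out]/[in] = 10^(1.1246) = 13.32.
[out] = 13.32 × 8.21 = 109.4 mmol/L.

109 mmol/L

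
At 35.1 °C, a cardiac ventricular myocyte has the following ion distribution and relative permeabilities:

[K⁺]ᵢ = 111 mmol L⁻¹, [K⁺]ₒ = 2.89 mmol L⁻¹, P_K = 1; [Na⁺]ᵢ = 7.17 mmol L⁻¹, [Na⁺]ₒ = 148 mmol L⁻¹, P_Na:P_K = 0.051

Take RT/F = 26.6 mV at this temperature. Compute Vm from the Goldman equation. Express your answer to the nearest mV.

-63 mV

Vm = 26.6 · ln[(Σ P·[cation]ₒ + Σ P·[anion]ᵢ) / (Σ P·[cation]ᵢ + Σ P·[anion]ₒ)]
Numerator = 1×2.89 + 0.051×148 = 10.44
Denominator = 1×111 + 0.051×7.17 = 111.4
Vm = 26.6 · ln(0.093727) = 26.6 × (-2.3674) = -62.97 mV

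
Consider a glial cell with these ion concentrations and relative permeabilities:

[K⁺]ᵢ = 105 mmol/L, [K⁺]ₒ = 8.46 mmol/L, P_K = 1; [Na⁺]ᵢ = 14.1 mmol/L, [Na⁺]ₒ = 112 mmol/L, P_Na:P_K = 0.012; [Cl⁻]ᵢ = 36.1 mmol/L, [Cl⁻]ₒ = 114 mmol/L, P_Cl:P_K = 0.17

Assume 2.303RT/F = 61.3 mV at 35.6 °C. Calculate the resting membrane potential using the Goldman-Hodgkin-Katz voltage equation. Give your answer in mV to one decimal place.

-54.7 mV

Vm = 61.3 · log₁₀[(Σ P·[cation]ₒ + Σ P·[anion]ᵢ) / (Σ P·[cation]ᵢ + Σ P·[anion]ₒ)]
Numerator = 1×8.46 + 0.012×112 + 0.17×36.1 = 15.94
Denominator = 1×105 + 0.012×14.1 + 0.17×114 = 124.5
Vm = 61.3 · log₁₀(0.12799) = 61.3 × (-0.8928) = -54.73 mV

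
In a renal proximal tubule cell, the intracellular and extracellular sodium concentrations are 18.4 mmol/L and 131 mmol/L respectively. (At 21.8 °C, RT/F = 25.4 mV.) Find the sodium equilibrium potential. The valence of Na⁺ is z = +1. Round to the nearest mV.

E = (25.4/z) · ln([Na⁺]_out/[Na⁺]_in) with z = +1.
= (25.4/1) · ln(131/18.4) = 25.40 · ln(7.12)
= 25.40 · (1.9628) = 49.86 mV

50 mV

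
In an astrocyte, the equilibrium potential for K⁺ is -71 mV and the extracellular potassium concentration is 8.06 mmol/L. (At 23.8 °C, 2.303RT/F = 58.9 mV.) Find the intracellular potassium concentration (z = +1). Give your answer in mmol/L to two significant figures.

Nernst: E = (58.9/1) · log₁₀([out]/[in]), so log₁₀([out]/[in]) = -71.0 × 1 / 58.9 = -1.2054.
[out]/[in] = 10^(-1.2054) = 0.06231.
[in] = 8.06 / 0.06231 = 129.4 mmol/L.

130 mmol/L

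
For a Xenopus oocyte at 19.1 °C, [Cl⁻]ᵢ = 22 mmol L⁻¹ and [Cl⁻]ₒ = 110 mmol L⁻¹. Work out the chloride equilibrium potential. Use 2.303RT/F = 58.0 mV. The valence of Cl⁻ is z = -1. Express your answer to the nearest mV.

-41 mV

E = (58.0/z) · log₁₀([Cl⁻]_out/[Cl⁻]_in) with z = -1.
For an anion, dividing by z = -1 reverses the sign.
= (58.0/-1) · log₁₀(110/22) = -58.00 · log₁₀(5)
= -58.00 · (0.6990) = -40.54 mV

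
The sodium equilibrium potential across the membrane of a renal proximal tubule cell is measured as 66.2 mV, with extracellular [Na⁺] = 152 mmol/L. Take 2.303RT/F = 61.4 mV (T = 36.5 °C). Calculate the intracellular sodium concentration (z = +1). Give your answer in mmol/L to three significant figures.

12.7 mmol/L

Nernst: E = (61.4/1) · log₁₀([out]/[in]), so log₁₀([out]/[in]) = 66.2 × 1 / 61.4 = 1.0782.
[out]/[in] = 10^(1.0782) = 11.97.
[in] = 152 / 11.97 = 12.7 mmol/L.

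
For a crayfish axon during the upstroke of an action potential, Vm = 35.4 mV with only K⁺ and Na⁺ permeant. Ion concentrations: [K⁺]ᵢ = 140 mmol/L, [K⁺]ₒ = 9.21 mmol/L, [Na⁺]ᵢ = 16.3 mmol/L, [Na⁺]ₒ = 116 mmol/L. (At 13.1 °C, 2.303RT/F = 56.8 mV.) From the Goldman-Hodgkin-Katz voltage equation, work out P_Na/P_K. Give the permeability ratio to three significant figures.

Let α = P_Na/P_K. GHK: Vm = 56.8·log₁₀[(Kₒ + α·Naₒ)/(Kᵢ + α·Naᵢ)].
10^(Vm/56.8) = 10^(35.4/56.8) = 4.1999
So 4.1999·(Kᵢ + α·Naᵢ) = Kₒ + α·Naₒ → α = (4.1999·140.0 − 9.21) / (116.0 − 4.1999·16.3)
α = (588 − 9.21) / (116.0 − 68.46) = 578.8/47.54 = 12.17

12.2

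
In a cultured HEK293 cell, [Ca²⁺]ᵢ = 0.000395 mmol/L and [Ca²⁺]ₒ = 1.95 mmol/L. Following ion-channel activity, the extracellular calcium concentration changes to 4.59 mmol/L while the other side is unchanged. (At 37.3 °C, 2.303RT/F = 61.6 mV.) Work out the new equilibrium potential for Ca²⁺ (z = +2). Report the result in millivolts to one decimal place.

125.2 mV

After the shift: [Ca²⁺]_out = 4.59, [Ca²⁺]_in = 0.000395 mmol/L.
E_new = (61.6/2)·log₁₀(4.59/0.000395) = 30.80 · (4.0652) = 125.21 mV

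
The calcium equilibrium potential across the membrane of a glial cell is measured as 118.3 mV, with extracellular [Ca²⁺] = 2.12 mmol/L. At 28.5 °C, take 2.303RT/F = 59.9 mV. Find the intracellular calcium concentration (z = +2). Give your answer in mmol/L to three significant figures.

Nernst: E = (59.9/2) · log₁₀([out]/[in]), so log₁₀([out]/[in]) = 118.3 × 2 / 59.9 = 3.9499.
[out]/[in] = 10^(3.9499) = 8911.
[in] = 2.12 / 8911 = 0.0002379 mmol/L.

0.000238 mmol/L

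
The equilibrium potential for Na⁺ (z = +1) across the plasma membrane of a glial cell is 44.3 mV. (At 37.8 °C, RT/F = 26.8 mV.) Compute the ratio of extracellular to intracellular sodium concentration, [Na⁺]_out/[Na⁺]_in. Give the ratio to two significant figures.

ln([out]/[in]) = E·z/(26.8) = 44.3 × 1 / 26.8 = 1.6530
[out]/[in] = e^(1.6530) = 5.223

5.2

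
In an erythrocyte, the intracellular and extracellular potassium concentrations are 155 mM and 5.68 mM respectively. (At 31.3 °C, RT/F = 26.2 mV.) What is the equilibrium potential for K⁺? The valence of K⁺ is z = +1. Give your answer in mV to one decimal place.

-86.6 mV

E = (26.2/z) · ln([K⁺]_out/[K⁺]_in) with z = +1.
= (26.2/1) · ln(5.68/155) = 26.20 · ln(0.03665)
= 26.20 · (-3.3065) = -86.63 mV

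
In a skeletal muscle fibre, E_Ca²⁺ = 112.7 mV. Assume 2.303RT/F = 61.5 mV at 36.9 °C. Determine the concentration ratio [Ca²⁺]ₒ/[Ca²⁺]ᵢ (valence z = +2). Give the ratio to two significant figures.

4600

log₁₀([out]/[in]) = E·z/(61.5) = 112.7 × 2 / 61.5 = 3.6650
[out]/[in] = 10^(3.6650) = 4624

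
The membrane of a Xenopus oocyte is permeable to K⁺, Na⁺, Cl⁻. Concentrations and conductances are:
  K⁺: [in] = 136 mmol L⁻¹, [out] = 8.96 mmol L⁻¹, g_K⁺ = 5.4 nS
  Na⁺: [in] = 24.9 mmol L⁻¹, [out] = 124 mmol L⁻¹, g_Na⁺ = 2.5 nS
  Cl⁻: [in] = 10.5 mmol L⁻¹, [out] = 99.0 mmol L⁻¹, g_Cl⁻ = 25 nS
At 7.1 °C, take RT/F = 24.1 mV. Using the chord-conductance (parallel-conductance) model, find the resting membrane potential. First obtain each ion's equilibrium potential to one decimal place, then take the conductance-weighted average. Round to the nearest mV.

-49 mV

E_K⁺ = (24.1/1)·ln(8.96/136) = -65.5 mV
E_Na⁺ = (24.1/1)·ln(124/24.9) = 38.7 mV
E_Cl⁻ = (24.1/-1)·ln(99.0/10.5) = -54.1 mV
Vm = (Σ gᵢEᵢ)/(Σ gᵢ) = (5.4·-65.5 + 2.5·38.7 + 25·-54.1) / (5.4 + 2.5 + 25)
= -1609.45 / 32.9 = -48.92 mV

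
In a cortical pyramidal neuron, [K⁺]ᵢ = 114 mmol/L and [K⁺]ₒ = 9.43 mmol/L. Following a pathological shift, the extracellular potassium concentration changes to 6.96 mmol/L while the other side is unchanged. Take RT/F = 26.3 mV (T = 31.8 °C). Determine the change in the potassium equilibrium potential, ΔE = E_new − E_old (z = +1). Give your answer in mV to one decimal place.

E_old = (26.3/1)·ln(9.43/114) = -65.55 mV
E_new = (26.3/1)·ln(6.96/114) = -73.54 mV
ΔE = -73.54 − (-65.55) = -7.99 mV

-8.0 mV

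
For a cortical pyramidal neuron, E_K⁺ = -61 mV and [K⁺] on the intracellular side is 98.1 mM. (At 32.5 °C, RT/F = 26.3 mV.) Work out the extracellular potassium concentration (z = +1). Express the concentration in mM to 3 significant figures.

Nernst: E = (26.3/1) · ln([out]/[in]), so ln([out]/[in]) = -61.0 × 1 / 26.3 = -2.3194.
[out]/[in] = e^(-2.3194) = 0.09833.
[out] = 0.09833 × 98.1 = 9.647 mM.

9.65 mM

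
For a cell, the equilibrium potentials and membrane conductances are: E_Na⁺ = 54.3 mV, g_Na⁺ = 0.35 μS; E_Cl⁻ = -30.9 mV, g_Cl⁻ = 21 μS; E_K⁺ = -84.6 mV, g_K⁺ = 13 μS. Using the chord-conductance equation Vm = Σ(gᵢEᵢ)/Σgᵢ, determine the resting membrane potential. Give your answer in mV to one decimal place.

-50.4 mV

Σ gᵢEᵢ = 0.35·(54.3) + 21·(-30.9) + 13·(-84.6) = -1729.69
Σ gᵢ = 0.35 + 21 + 13 = 34.35
Vm = -1729.69 / 34.35 = -50.36 mV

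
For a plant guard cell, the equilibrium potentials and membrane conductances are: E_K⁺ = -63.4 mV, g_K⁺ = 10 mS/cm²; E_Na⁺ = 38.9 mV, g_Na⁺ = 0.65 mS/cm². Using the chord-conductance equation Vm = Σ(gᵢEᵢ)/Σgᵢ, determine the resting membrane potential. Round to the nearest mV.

-57 mV

Σ gᵢEᵢ = 10·(-63.4) + 0.65·(38.9) = -608.72
Σ gᵢ = 10 + 0.65 = 10.65
Vm = -608.72 / 10.65 = -57.16 mV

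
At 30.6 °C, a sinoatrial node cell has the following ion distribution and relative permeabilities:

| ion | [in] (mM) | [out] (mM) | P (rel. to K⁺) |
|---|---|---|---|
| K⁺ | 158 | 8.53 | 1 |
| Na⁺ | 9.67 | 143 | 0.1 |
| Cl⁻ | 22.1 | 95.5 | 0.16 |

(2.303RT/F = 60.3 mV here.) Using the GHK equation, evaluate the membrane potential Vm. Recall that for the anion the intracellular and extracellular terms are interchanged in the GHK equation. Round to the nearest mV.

Vm = 60.3 · log₁₀[(Σ P·[cation]ₒ + Σ P·[anion]ᵢ) / (Σ P·[cation]ᵢ + Σ P·[anion]ₒ)]
Numerator = 1×8.53 + 0.1×143 + 0.16×22.1 = 26.37
Denominator = 1×158 + 0.1×9.67 + 0.16×95.5 = 174.2
Vm = 60.3 · log₁₀(0.15131) = 60.3 × (-0.8201) = -49.45 mV

-49 mV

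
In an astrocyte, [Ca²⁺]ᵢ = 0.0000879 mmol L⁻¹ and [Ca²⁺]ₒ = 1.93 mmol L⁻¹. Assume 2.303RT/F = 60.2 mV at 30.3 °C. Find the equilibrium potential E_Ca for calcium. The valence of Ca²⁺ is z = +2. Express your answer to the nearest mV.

131 mV

E = (60.2/z) · log₁₀([Ca²⁺]_out/[Ca²⁺]_in) with z = +2.
= (60.2/2) · log₁₀(1.93/0.0000879) = 30.10 · log₁₀(2.196e+04)
= 30.10 · (4.3416) = 130.68 mV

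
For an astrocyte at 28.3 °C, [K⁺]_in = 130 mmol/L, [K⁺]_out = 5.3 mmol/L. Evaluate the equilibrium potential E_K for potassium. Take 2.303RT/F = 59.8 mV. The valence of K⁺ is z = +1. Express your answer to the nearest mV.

E = (59.8/z) · log₁₀([K⁺]_out/[K⁺]_in) with z = +1.
= (59.8/1) · log₁₀(5.3/130) = 59.80 · log₁₀(0.04077)
= 59.80 · (-1.3897) = -83.10 mV

-83 mV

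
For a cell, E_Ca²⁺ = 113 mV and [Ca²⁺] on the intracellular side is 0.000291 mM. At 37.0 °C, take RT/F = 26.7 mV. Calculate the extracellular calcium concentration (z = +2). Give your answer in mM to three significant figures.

1.38 mM

Nernst: E = (26.7/2) · ln([out]/[in]), so ln([out]/[in]) = 113.0 × 2 / 26.7 = 8.4644.
[out]/[in] = e^(8.4644) = 4743.
[out] = 4743 × 0.000291 = 1.38 mM.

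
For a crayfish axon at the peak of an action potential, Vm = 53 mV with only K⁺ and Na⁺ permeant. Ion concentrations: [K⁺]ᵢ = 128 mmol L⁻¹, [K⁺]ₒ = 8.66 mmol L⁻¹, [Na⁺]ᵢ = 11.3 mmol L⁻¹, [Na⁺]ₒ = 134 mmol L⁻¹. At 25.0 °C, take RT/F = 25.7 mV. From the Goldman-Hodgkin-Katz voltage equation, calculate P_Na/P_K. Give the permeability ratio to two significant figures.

Let α = P_Na/P_K. GHK: Vm = 25.7·ln[(Kₒ + α·Naₒ)/(Kᵢ + α·Naᵢ)].
e^(Vm/25.7) = e^(53.0/25.7) = 7.8637
So 7.8637·(Kᵢ + α·Naᵢ) = Kₒ + α·Naₒ → α = (7.8637·128.0 − 8.66) / (134.0 − 7.8637·11.3)
α = (1007 − 8.66) / (134.0 − 88.86) = 997.9/45.14 = 22.11

22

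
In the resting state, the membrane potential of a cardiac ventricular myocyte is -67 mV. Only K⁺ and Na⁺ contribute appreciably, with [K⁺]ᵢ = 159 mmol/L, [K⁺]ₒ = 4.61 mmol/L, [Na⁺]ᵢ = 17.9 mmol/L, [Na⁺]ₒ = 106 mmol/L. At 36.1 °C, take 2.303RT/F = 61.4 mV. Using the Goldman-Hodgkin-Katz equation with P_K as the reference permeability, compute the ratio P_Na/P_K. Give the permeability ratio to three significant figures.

Let α = P_Na/P_K. GHK: Vm = 61.4·log₁₀[(Kₒ + α·Naₒ)/(Kᵢ + α·Naᵢ)].
10^(Vm/61.4) = 10^(-67.0/61.4) = 0.081058
So 0.081058·(Kᵢ + α·Naᵢ) = Kₒ + α·Naₒ → α = (0.081058·159.0 − 4.61) / (106.0 − 0.081058·17.9)
α = (12.89 − 4.61) / (106.0 − 1.451) = 8.278/104.5 = 0.07918

0.0792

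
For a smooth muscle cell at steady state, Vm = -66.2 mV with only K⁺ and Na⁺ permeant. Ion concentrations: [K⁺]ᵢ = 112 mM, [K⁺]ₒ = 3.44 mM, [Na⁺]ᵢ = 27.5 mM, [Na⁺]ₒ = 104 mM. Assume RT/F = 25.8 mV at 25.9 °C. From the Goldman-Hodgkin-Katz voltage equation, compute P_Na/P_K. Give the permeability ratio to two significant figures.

Let α = P_Na/P_K. GHK: Vm = 25.8·ln[(Kₒ + α·Naₒ)/(Kᵢ + α·Naᵢ)].
e^(Vm/25.8) = e^(-66.2/25.8) = 0.076851
So 0.076851·(Kᵢ + α·Naᵢ) = Kₒ + α·Naₒ → α = (0.076851·112.0 − 3.44) / (104.0 − 0.076851·27.5)
α = (8.607 − 3.44) / (104.0 − 2.113) = 5.167/101.9 = 0.05072

0.051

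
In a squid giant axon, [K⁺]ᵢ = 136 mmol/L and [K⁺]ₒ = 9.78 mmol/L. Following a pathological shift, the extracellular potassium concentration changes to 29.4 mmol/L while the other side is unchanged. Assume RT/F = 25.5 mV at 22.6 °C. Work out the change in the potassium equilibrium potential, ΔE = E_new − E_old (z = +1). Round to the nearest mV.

E_old = (25.5/1)·ln(9.78/136) = -67.12 mV
E_new = (25.5/1)·ln(29.4/136) = -39.06 mV
ΔE = -39.06 − (-67.12) = 28.07 mV

28 mV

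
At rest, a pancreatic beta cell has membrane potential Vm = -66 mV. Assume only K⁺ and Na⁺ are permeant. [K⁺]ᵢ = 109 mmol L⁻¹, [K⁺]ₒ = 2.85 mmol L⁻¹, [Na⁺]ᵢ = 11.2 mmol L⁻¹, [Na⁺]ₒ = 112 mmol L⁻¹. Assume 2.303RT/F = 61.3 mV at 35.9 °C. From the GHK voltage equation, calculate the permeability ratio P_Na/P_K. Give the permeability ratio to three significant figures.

0.0566

Let α = P_Na/P_K. GHK: Vm = 61.3·log₁₀[(Kₒ + α·Naₒ)/(Kᵢ + α·Naᵢ)].
10^(Vm/61.3) = 10^(-66.0/61.3) = 0.083816
So 0.083816·(Kᵢ + α·Naᵢ) = Kₒ + α·Naₒ → α = (0.083816·109.0 − 2.85) / (112.0 − 0.083816·11.2)
α = (9.136 − 2.85) / (112.0 − 0.9387) = 6.286/111.1 = 0.0566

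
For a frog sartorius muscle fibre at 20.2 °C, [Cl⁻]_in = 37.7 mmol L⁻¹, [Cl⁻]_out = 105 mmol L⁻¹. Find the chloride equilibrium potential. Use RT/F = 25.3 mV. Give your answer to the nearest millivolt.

-26 mV

E = (25.3/z) · ln([Cl⁻]_out/[Cl⁻]_in) with z = -1.
For an anion, dividing by z = -1 reverses the sign.
= (25.3/-1) · ln(105/37.7) = -25.30 · ln(2.785)
= -25.30 · (1.0243) = -25.91 mV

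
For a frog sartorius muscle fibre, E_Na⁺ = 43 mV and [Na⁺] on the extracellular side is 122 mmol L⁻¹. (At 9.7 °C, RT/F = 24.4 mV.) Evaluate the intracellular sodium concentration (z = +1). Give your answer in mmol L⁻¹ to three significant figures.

Nernst: E = (24.4/1) · ln([out]/[in]), so ln([out]/[in]) = 43.0 × 1 / 24.4 = 1.7623.
[out]/[in] = e^(1.7623) = 5.826.
[in] = 122 / 5.826 = 20.94 mmol L⁻¹.

20.9 mmol L⁻¹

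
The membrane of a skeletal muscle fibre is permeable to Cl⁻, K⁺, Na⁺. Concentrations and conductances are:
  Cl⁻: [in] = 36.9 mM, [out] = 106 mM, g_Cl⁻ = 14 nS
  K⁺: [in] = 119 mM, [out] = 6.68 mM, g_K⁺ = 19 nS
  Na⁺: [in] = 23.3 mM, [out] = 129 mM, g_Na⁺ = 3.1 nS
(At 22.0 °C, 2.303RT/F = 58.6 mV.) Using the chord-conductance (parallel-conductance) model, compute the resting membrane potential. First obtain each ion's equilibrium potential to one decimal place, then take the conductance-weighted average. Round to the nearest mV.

E_Cl⁻ = (58.6/-1)·log₁₀(106/36.9) = -26.9 mV
E_K⁺ = (58.6/1)·log₁₀(6.68/119) = -73.3 mV
E_Na⁺ = (58.6/1)·log₁₀(129/23.3) = 43.6 mV
Vm = (Σ gᵢEᵢ)/(Σ gᵢ) = (14·-26.9 + 19·-73.3 + 3.1·43.6) / (14 + 19 + 3.1)
= -1634.14 / 36.1 = -45.27 mV

-45 mV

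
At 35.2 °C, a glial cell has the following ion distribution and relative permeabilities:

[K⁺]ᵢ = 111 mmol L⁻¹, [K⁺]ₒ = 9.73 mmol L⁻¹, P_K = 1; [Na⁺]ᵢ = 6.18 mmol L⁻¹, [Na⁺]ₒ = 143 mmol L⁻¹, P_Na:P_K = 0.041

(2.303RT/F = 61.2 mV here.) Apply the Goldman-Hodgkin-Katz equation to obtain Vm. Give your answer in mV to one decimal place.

Vm = 61.2 · log₁₀[(Σ P·[cation]ₒ + Σ P·[anion]ᵢ) / (Σ P·[cation]ᵢ + Σ P·[anion]ₒ)]
Numerator = 1×9.73 + 0.041×143 = 15.59
Denominator = 1×111 + 0.041×6.18 = 111.3
Vm = 61.2 · log₁₀(0.14016) = 61.2 × (-0.8534) = -52.23 mV

-52.2 mV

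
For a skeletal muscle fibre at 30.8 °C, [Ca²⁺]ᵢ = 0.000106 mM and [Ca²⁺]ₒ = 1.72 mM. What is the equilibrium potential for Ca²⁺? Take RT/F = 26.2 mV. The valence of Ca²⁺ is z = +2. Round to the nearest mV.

127 mV

E = (26.2/z) · ln([Ca²⁺]_out/[Ca²⁺]_in) with z = +2.
= (26.2/2) · ln(1.72/0.000106) = 13.10 · ln(1.623e+04)
= 13.10 · (9.6944) = 127.00 mV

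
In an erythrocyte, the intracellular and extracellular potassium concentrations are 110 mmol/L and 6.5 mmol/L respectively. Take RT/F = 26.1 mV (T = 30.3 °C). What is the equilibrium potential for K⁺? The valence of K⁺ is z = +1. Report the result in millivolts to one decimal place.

-73.8 mV

E = (26.1/z) · ln([K⁺]_out/[K⁺]_in) with z = +1.
= (26.1/1) · ln(6.5/110) = 26.10 · ln(0.05909)
= 26.10 · (-2.8287) = -73.83 mV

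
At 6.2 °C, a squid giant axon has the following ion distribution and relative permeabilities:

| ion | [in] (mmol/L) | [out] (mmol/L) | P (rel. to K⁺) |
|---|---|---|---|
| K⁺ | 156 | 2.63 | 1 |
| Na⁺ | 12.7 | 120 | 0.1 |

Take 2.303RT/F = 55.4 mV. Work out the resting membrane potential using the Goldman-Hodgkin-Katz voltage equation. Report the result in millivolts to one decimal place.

-57.1 mV

Vm = 55.4 · log₁₀[(Σ P·[cation]ₒ + Σ P·[anion]ᵢ) / (Σ P·[cation]ᵢ + Σ P·[anion]ₒ)]
Numerator = 1×2.63 + 0.1×120 = 14.63
Denominator = 1×156 + 0.1×12.7 = 157.3
Vm = 55.4 · log₁₀(0.093025) = 55.4 × (-1.0314) = -57.14 mV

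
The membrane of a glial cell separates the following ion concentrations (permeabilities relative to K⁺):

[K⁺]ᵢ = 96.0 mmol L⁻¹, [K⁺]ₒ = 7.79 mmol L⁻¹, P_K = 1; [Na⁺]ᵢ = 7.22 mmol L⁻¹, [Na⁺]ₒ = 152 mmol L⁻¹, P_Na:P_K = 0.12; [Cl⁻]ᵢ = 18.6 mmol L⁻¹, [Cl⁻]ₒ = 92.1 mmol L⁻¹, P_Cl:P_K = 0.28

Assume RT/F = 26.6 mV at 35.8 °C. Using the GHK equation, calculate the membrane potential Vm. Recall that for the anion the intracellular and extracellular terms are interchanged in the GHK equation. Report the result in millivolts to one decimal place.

Vm = 26.6 · ln[(Σ P·[cation]ₒ + Σ P·[anion]ᵢ) / (Σ P·[cation]ᵢ + Σ P·[anion]ₒ)]
Numerator = 1×7.79 + 0.12×152 + 0.28×18.6 = 31.24
Denominator = 1×96.0 + 0.12×7.22 + 0.28×92.1 = 122.7
Vm = 26.6 · ln(0.25468) = 26.6 × (-1.3677) = -36.38 mV

-36.4 mV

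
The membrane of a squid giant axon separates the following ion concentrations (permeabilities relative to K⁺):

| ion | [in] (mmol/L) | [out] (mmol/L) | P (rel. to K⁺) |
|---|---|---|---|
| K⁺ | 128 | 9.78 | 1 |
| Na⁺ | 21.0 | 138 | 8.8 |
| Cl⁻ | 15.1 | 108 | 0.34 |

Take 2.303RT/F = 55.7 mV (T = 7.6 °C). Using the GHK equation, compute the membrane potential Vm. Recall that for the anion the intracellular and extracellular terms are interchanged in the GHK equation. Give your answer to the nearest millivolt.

30 mV

Vm = 55.7 · log₁₀[(Σ P·[cation]ₒ + Σ P·[anion]ᵢ) / (Σ P·[cation]ᵢ + Σ P·[anion]ₒ)]
Numerator = 1×9.78 + 8.8×138 + 0.34×15.1 = 1229
Denominator = 1×128 + 8.8×21.0 + 0.34×108 = 349.5
Vm = 55.7 · log₁₀(3.5171) = 55.7 × (0.5462) = 30.42 mV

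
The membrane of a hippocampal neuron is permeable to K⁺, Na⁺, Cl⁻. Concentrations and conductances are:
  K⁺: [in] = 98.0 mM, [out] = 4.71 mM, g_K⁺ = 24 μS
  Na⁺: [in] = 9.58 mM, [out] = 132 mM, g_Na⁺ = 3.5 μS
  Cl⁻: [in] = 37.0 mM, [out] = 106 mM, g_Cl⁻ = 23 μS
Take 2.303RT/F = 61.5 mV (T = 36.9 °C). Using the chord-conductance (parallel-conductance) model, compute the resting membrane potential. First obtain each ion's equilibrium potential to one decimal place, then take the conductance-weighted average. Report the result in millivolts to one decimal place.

E_K⁺ = (61.5/1)·log₁₀(4.71/98.0) = -81.1 mV
E_Na⁺ = (61.5/1)·log₁₀(132/9.58) = 70.1 mV
E_Cl⁻ = (61.5/-1)·log₁₀(106/37.0) = -28.1 mV
Vm = (Σ gᵢEᵢ)/(Σ gᵢ) = (24·-81.1 + 3.5·70.1 + 23·-28.1) / (24 + 3.5 + 23)
= -2347.35 / 50.5 = -46.48 mV

-46.5 mV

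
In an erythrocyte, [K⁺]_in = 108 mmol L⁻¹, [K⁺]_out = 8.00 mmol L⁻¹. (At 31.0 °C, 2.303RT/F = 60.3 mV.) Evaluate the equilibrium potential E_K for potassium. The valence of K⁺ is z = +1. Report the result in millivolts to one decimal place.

E = (60.3/z) · log₁₀([K⁺]_out/[K⁺]_in) with z = +1.
= (60.3/1) · log₁₀(8.00/108) = 60.30 · log₁₀(0.07407)
= 60.30 · (-1.1303) = -68.16 mV

-68.2 mV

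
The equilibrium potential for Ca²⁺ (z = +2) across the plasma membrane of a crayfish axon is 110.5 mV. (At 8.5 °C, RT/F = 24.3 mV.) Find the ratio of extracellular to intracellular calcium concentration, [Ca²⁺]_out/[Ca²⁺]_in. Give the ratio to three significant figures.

ln([out]/[in]) = E·z/(24.3) = 110.5 × 2 / 24.3 = 9.0947
[out]/[in] = e^(9.0947) = 8908

8910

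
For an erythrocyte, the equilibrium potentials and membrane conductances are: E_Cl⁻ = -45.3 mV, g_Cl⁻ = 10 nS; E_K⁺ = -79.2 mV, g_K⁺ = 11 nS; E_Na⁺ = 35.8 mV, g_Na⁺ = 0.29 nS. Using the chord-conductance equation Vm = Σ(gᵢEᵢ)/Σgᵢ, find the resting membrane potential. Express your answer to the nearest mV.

Σ gᵢEᵢ = 10·(-45.3) + 11·(-79.2) + 0.29·(35.8) = -1313.82
Σ gᵢ = 10 + 11 + 0.29 = 21.29
Vm = -1313.82 / 21.29 = -61.71 mV

-62 mV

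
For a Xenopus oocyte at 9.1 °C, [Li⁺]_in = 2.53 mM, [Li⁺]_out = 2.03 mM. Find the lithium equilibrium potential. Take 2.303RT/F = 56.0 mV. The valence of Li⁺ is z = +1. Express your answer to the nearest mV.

E = (56.0/z) · log₁₀([Li⁺]_out/[Li⁺]_in) with z = +1.
= (56.0/1) · log₁₀(2.03/2.53) = 56.00 · log₁₀(0.8024)
= 56.00 · (-0.0956) = -5.35 mV

-5 mV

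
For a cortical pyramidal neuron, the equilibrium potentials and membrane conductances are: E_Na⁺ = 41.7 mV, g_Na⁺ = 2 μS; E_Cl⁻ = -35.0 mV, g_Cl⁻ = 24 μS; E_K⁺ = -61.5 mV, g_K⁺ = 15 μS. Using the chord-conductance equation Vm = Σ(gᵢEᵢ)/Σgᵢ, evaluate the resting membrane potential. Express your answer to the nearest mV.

-41 mV

Σ gᵢEᵢ = 2·(41.7) + 24·(-35.0) + 15·(-61.5) = -1679.10
Σ gᵢ = 2 + 24 + 15 = 41
Vm = -1679.10 / 41 = -40.95 mV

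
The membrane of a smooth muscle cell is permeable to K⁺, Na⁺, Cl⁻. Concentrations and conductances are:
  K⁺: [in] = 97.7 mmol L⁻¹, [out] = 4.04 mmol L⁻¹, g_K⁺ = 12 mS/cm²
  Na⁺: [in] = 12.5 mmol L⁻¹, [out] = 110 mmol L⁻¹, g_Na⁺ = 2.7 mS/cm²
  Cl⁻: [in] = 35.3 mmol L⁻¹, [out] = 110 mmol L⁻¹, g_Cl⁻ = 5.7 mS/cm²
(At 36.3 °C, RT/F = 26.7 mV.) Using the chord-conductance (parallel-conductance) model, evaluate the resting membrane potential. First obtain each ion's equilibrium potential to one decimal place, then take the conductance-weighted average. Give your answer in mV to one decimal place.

-50.8 mV

E_K⁺ = (26.7/1)·ln(4.04/97.7) = -85.1 mV
E_Na⁺ = (26.7/1)·ln(110/12.5) = 58.1 mV
E_Cl⁻ = (26.7/-1)·ln(110/35.3) = -30.3 mV
Vm = (Σ gᵢEᵢ)/(Σ gᵢ) = (12·-85.1 + 2.7·58.1 + 5.7·-30.3) / (12 + 2.7 + 5.7)
= -1037.04 / 20.4 = -50.84 mV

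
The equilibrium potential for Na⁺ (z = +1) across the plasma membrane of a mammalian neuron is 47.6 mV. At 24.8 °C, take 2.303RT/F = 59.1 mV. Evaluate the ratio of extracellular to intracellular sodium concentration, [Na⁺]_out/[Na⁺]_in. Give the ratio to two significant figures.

log₁₀([out]/[in]) = E·z/(59.1) = 47.6 × 1 / 59.1 = 0.8054
[out]/[in] = 10^(0.8054) = 6.389

6.4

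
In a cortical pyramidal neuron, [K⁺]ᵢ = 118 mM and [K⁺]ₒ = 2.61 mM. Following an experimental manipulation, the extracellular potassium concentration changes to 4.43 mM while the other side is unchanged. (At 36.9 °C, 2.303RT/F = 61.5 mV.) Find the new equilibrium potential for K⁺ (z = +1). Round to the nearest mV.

After the shift: [K⁺]_out = 4.43, [K⁺]_in = 118 mM.
E_new = (61.5/1)·log₁₀(4.43/118) = 61.50 · (-1.4255) = -87.67 mV

-88 mV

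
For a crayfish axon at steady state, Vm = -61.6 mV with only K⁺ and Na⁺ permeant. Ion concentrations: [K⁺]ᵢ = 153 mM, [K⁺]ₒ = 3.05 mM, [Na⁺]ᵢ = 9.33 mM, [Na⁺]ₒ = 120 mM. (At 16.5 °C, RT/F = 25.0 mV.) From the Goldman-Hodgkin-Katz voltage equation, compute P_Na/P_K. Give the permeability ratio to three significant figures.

Let α = P_Na/P_K. GHK: Vm = 25.0·ln[(Kₒ + α·Naₒ)/(Kᵢ + α·Naᵢ)].
e^(Vm/25.0) = e^(-61.6/25.0) = 0.085094
So 0.085094·(Kᵢ + α·Naᵢ) = Kₒ + α·Naₒ → α = (0.085094·153.0 − 3.05) / (120.0 − 0.085094·9.33)
α = (13.02 − 3.05) / (120.0 − 0.7939) = 9.969/119.2 = 0.08363

0.0836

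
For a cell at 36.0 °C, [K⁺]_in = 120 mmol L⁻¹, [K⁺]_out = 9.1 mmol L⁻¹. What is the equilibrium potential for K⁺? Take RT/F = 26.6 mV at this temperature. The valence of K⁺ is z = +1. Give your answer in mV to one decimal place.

E = (26.6/z) · ln([K⁺]_out/[K⁺]_in) with z = +1.
= (26.6/1) · ln(9.1/120) = 26.60 · ln(0.07583)
= 26.60 · (-2.5792) = -68.61 mV

-68.6 mV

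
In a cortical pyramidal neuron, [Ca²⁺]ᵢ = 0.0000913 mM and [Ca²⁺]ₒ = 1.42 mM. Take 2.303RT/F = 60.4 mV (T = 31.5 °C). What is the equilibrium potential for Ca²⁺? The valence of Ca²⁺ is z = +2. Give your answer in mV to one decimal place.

126.6 mV

E = (60.4/z) · log₁₀([Ca²⁺]_out/[Ca²⁺]_in) with z = +2.
= (60.4/2) · log₁₀(1.42/0.0000913) = 30.20 · log₁₀(1.555e+04)
= 30.20 · (4.1918) = 126.59 mV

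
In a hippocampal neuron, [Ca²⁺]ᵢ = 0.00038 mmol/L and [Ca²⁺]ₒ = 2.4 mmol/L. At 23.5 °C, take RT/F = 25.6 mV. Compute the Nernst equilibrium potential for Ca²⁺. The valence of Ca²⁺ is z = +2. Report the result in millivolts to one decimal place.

112.0 mV

E = (25.6/z) · ln([Ca²⁺]_out/[Ca²⁺]_in) with z = +2.
= (25.6/2) · ln(2.4/0.00038) = 12.80 · ln(6316)
= 12.80 · (8.7508) = 112.01 mV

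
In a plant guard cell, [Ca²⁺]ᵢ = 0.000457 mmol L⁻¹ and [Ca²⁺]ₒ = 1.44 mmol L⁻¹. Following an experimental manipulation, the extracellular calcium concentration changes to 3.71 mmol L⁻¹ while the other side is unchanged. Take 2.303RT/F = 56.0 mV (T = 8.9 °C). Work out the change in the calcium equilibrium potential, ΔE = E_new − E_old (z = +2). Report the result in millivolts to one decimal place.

11.5 mV

E_old = (56.0/2)·log₁₀(1.44/0.000457) = 97.96 mV
E_new = (56.0/2)·log₁₀(3.71/0.000457) = 109.46 mV
ΔE = 109.46 − (97.96) = 11.51 mV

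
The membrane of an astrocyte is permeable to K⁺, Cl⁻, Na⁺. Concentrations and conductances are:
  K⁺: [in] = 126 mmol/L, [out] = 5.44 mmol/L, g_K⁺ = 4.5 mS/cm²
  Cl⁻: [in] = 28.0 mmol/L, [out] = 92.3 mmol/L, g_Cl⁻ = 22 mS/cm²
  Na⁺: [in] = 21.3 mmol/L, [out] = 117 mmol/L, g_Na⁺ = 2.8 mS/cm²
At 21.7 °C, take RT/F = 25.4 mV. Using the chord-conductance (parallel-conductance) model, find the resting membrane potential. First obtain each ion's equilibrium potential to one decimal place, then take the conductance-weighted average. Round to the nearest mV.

-31 mV

E_K⁺ = (25.4/1)·ln(5.44/126) = -79.8 mV
E_Cl⁻ = (25.4/-1)·ln(92.3/28.0) = -30.3 mV
E_Na⁺ = (25.4/1)·ln(117/21.3) = 43.3 mV
Vm = (Σ gᵢEᵢ)/(Σ gᵢ) = (4.5·-79.8 + 22·-30.3 + 2.8·43.3) / (4.5 + 22 + 2.8)
= -904.46 / 29.3 = -30.87 mV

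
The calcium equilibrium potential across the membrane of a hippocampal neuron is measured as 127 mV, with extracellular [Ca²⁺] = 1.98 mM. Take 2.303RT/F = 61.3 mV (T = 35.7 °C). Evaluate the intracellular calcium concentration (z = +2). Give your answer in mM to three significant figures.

Nernst: E = (61.3/2) · log₁₀([out]/[in]), so log₁₀([out]/[in]) = 127.0 × 2 / 61.3 = 4.1436.
[out]/[in] = 10^(4.1436) = 1.392e+04.
[in] = 1.98 / 1.392e+04 = 0.0001423 mM.

0.000142 mM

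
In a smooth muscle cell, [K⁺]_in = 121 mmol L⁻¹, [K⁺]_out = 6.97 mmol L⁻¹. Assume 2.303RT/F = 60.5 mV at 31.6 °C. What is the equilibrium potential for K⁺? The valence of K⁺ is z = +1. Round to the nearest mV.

-75 mV

E = (60.5/z) · log₁₀([K⁺]_out/[K⁺]_in) with z = +1.
= (60.5/1) · log₁₀(6.97/121) = 60.50 · log₁₀(0.0576)
= 60.50 · (-1.2396) = -74.99 mV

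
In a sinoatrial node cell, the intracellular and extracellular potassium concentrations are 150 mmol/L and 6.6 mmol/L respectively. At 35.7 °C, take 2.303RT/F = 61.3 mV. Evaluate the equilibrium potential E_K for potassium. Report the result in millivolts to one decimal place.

-83.2 mV

E = (61.3/z) · log₁₀([K⁺]_out/[K⁺]_in) with z = +1.
= (61.3/1) · log₁₀(6.6/150) = 61.30 · log₁₀(0.044)
= 61.30 · (-1.3565) = -83.16 mV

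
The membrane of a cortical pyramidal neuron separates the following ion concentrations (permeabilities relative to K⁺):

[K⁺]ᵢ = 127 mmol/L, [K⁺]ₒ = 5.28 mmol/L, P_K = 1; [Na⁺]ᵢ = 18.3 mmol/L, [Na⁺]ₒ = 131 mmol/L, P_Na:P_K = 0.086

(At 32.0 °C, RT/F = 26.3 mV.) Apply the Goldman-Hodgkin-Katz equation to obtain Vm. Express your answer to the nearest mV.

Vm = 26.3 · ln[(Σ P·[cation]ₒ + Σ P·[anion]ᵢ) / (Σ P·[cation]ᵢ + Σ P·[anion]ₒ)]
Numerator = 1×5.28 + 0.086×131 = 16.55
Denominator = 1×127 + 0.086×18.3 = 128.6
Vm = 26.3 · ln(0.12869) = 26.3 × (-2.0504) = -53.92 mV

-54 mV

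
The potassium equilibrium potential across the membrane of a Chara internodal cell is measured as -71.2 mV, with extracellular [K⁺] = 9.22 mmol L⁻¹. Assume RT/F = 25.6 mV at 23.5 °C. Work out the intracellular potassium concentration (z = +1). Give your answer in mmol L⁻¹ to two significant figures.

150 mmol L⁻¹

Nernst: E = (25.6/1) · ln([out]/[in]), so ln([out]/[in]) = -71.2 × 1 / 25.6 = -2.7812.
[out]/[in] = e^(-2.7812) = 0.06196.
[in] = 9.22 / 0.06196 = 148.8 mmol L⁻¹.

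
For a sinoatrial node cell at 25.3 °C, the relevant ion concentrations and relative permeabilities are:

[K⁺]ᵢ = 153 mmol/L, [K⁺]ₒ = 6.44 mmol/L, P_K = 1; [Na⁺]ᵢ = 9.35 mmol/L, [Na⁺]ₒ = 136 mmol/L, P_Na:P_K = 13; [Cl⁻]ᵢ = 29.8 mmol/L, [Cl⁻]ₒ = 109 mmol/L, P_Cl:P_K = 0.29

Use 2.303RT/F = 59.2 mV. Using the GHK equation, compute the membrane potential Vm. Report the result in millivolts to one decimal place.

45.3 mV

Vm = 59.2 · log₁₀[(Σ P·[cation]ₒ + Σ P·[anion]ᵢ) / (Σ P·[cation]ᵢ + Σ P·[anion]ₒ)]
Numerator = 1×6.44 + 13×136 + 0.29×29.8 = 1783
Denominator = 1×153 + 13×9.35 + 0.29×109 = 306.2
Vm = 59.2 · log₁₀(5.824) = 59.2 × (0.7652) = 45.30 mV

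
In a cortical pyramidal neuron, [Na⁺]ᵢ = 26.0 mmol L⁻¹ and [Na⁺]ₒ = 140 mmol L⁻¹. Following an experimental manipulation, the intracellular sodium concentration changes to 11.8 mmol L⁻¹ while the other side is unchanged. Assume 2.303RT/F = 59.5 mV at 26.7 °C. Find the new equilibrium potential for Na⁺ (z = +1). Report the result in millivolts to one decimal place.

63.9 mV

After the shift: [Na⁺]_out = 140, [Na⁺]_in = 11.8 mmol L⁻¹.
E_new = (59.5/1)·log₁₀(140/11.8) = 59.50 · (1.0742) = 63.92 mV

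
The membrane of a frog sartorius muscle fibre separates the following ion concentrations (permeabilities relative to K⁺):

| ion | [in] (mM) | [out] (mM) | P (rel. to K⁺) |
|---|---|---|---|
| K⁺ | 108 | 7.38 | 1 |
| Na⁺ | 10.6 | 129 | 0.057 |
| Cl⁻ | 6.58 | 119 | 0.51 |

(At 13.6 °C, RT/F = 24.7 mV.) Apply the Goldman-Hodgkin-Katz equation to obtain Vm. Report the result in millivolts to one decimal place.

-55.2 mV

Vm = 24.7 · ln[(Σ P·[cation]ₒ + Σ P·[anion]ᵢ) / (Σ P·[cation]ᵢ + Σ P·[anion]ₒ)]
Numerator = 1×7.38 + 0.057×129 + 0.51×6.58 = 18.09
Denominator = 1×108 + 0.057×10.6 + 0.51×119 = 169.3
Vm = 24.7 · ln(0.10685) = 24.7 × (-2.2363) = -55.24 mV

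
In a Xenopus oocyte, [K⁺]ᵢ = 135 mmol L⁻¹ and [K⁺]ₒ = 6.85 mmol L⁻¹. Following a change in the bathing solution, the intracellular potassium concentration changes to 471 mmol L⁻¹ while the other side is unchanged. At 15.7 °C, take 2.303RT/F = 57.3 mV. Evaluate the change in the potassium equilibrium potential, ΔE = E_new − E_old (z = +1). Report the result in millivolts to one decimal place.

E_old = (57.3/1)·log₁₀(6.85/135) = -74.18 mV
E_new = (57.3/1)·log₁₀(6.85/471) = -105.28 mV
ΔE = -105.28 − (-74.18) = -31.10 mV

-31.1 mV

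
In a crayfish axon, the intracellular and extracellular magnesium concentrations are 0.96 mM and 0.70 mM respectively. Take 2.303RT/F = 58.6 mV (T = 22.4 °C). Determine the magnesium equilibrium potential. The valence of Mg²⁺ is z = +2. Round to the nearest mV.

E = (58.6/z) · log₁₀([Mg²⁺]_out/[Mg²⁺]_in) with z = +2.
= (58.6/2) · log₁₀(0.70/0.96) = 29.30 · log₁₀(0.7292)
= 29.30 · (-0.1372) = -4.02 mV

-4 mV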